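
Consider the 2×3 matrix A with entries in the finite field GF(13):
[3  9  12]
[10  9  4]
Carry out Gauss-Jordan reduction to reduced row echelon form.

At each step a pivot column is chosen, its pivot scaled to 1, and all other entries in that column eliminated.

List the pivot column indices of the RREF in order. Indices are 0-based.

pivot columns: 0, 1

step 1: normalize row 0 (÷3) = (1, 3, 4)
  row 1: subtract 10×row0 = (0, 5, 3)
step 2: normalize row 1 (÷5) = (0, 1, 11)
  row 0: subtract 3×row1 = (1, 0, 10)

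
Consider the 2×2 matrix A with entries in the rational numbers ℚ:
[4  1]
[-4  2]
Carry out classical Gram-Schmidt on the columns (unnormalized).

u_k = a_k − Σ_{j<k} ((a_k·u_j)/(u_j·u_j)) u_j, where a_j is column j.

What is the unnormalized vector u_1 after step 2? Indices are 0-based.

Step 1: u_0 = a_0 = (4, -4).
Step 2: u_1 = a_1 − (-1/8)·u_0 = (3/2, 3/2).

u_1 = (3/2, 3/2)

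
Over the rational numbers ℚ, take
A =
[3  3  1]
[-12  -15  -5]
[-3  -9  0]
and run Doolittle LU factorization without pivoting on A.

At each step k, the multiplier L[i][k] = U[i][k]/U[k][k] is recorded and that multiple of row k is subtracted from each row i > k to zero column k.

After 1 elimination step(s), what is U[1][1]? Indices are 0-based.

k=0: U[0][0]=3
  eliminate (1,0): mult=-4, new row 1: (0, -3, -1); set L[1][0]=-4
  eliminate (2,0): mult=-1, new row 2: (0, -6, 1); set L[2][0]=-1

U[1][1] = -3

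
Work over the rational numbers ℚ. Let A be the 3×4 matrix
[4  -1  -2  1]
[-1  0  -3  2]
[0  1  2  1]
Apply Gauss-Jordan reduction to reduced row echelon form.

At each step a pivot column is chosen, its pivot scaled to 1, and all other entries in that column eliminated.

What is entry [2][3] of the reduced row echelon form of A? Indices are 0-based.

step 1: normalize row 0 (÷4) = (1, -1/4, -1/2, 1/4)
  row 1: subtract -1×row0 = (0, -1/4, -7/2, 9/4)
step 2: normalize row 1 (÷-1/4) = (0, 1, 14, -9)
  row 0: subtract -1/4×row1 = (1, 0, 3, -2)
  row 2: subtract 1×row1 = (0, 0, -12, 10)
step 3: normalize row 2 (÷-12) = (0, 0, 1, -5/6)
  row 0: subtract 3×row2 = (1, 0, 0, 1/2)
  row 1: subtract 14×row2 = (0, 1, 0, 8/3)

M[2][3] = -5/6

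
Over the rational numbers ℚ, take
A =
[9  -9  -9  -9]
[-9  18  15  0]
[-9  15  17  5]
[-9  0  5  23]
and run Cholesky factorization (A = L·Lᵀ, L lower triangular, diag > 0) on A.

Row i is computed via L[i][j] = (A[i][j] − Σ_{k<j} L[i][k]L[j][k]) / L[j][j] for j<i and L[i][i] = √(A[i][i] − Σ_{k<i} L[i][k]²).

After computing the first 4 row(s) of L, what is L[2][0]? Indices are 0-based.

Step 1: L[0][0] = √(9) = 3.
  L[1][0] = (-9) / L[0][0] = -3.
Step 2: L[1][1] = √(9) = 3.
  L[2][0] = (-9) / L[0][0] = -3.
  L[2][1] = (6) / L[1][1] = 2.
Step 3: L[2][2] = √(4) = 2.
  L[3][0] = (-9) / L[0][0] = -3.
  L[3][1] = (-9) / L[1][1] = -3.
  L[3][2] = (2) / L[2][2] = 1.
Step 4: L[3][3] = √(4) = 2.

L[2][0] = -3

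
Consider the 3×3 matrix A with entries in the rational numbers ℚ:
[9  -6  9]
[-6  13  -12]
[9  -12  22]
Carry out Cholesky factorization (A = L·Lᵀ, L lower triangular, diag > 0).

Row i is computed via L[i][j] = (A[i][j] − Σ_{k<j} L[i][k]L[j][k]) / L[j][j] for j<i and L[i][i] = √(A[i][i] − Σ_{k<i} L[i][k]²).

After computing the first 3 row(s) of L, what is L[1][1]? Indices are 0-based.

L[1][1] = 3

Step 1: L[0][0] = √(9) = 3.
  L[1][0] = (-6) / L[0][0] = -2.
Step 2: L[1][1] = √(9) = 3.
  L[2][0] = (9) / L[0][0] = 3.
  L[2][1] = (-6) / L[1][1] = -2.
Step 3: L[2][2] = √(9) = 3.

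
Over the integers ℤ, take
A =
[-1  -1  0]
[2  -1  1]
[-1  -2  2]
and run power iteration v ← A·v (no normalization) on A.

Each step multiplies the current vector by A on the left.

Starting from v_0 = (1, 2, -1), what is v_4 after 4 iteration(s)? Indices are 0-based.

v_4 = (-19, 7, -26)

v_0 = (1, 2, -1).
v_1 = A·v_0 = (-3, -1, -7).
v_2 = A·v_1 = (4, -12, -9).
v_3 = A·v_2 = (8, 11, 2).
v_4 = A·v_3 = (-19, 7, -26).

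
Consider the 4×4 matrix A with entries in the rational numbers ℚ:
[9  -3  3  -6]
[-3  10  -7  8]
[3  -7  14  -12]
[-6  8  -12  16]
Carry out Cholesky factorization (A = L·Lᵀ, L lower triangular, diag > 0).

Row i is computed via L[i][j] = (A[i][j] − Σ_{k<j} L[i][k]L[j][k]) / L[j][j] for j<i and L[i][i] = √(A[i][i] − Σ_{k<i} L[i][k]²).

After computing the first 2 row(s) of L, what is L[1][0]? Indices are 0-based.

Step 1: L[0][0] = √(9) = 3.
  L[1][0] = (-3) / L[0][0] = -1.
Step 2: L[1][1] = √(9) = 3.

L[1][0] = -1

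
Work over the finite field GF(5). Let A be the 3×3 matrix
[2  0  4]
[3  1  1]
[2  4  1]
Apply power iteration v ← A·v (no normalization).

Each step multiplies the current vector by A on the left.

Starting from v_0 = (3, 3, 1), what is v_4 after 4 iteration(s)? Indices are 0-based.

v_0 = (3, 3, 1).
v_1 = A·v_0 = (0, 3, 4).
v_2 = A·v_1 = (1, 2, 1).
v_3 = A·v_2 = (1, 1, 1).
v_4 = A·v_3 = (1, 0, 2).

v_4 = (1, 0, 2)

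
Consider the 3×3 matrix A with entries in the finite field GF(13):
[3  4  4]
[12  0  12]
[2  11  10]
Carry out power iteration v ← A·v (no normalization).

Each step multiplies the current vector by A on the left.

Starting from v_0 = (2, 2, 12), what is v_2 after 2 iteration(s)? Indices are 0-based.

v_2 = (12, 0, 0)

v_0 = (2, 2, 12).
v_1 = A·v_0 = (10, 12, 3).
v_2 = A·v_1 = (12, 0, 0).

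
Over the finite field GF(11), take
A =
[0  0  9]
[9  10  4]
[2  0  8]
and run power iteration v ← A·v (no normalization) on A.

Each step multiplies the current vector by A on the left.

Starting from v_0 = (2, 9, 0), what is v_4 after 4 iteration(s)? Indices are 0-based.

v_0 = (2, 9, 0).
v_1 = A·v_0 = (0, 9, 4).
v_2 = A·v_1 = (3, 7, 10).
v_3 = A·v_2 = (2, 5, 9).
v_4 = A·v_3 = (4, 5, 10).

v_4 = (4, 5, 10)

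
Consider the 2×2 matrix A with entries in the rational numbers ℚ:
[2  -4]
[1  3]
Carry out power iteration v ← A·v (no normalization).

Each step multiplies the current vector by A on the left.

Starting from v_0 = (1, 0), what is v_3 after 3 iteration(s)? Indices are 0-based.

v_3 = (-20, 15)

v_0 = (1, 0).
v_1 = A·v_0 = (2, 1).
v_2 = A·v_1 = (0, 5).
v_3 = A·v_2 = (-20, 15).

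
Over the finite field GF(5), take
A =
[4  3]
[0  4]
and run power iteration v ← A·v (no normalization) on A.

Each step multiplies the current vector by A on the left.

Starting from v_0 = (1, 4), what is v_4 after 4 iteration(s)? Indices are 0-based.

v_0 = (1, 4).
v_1 = A·v_0 = (1, 1).
v_2 = A·v_1 = (2, 4).
v_3 = A·v_2 = (0, 1).
v_4 = A·v_3 = (3, 4).

v_4 = (3, 4)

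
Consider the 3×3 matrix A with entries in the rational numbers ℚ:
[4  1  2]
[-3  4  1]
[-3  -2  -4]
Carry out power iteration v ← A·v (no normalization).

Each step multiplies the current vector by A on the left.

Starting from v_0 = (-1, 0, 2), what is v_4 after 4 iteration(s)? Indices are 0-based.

v_4 = (35, 240, 5)

v_0 = (-1, 0, 2).
v_1 = A·v_0 = (0, 5, -5).
v_2 = A·v_1 = (-5, 15, 10).
v_3 = A·v_2 = (15, 85, -55).
v_4 = A·v_3 = (35, 240, 5).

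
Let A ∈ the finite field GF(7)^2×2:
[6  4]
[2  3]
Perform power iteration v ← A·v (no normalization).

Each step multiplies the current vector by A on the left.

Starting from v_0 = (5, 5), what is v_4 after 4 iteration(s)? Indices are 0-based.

v_4 = (2, 4)

v_0 = (5, 5).
v_1 = A·v_0 = (1, 4).
v_2 = A·v_1 = (1, 0).
v_3 = A·v_2 = (6, 2).
v_4 = A·v_3 = (2, 4).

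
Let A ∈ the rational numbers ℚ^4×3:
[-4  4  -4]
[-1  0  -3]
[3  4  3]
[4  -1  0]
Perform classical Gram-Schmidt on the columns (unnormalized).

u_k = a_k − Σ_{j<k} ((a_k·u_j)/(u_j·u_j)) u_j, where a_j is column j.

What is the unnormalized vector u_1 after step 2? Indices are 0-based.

Step 1: u_0 = a_0 = (-4, -1, 3, 4).
Step 2: u_1 = a_1 − (-4/21)·u_0 = (68/21, -4/21, 32/7, -5/21).

u_1 = (68/21, -4/21, 32/7, -5/21)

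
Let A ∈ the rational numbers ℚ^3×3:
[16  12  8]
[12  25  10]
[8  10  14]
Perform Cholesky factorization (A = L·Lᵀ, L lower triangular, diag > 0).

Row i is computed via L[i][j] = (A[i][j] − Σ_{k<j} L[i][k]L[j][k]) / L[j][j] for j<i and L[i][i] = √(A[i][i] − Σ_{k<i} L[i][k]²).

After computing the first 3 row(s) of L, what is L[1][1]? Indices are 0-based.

Step 1: L[0][0] = √(16) = 4.
  L[1][0] = (12) / L[0][0] = 3.
Step 2: L[1][1] = √(16) = 4.
  L[2][0] = (8) / L[0][0] = 2.
  L[2][1] = (4) / L[1][1] = 1.
Step 3: L[2][2] = √(9) = 3.

L[1][1] = 4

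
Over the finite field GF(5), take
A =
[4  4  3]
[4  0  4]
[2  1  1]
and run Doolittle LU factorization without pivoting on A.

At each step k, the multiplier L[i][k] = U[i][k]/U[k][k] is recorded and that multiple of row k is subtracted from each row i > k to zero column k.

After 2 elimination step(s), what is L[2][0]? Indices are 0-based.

L[2][0] = 3

[col 0] pivot 4
  R1 -= 1*R0 → (0, 1, 1)  (L[1][0] := 1)
  R2 -= 3*R0 → (0, 4, 2)  (L[2][0] := 3)
[col 1] pivot 1
  R2 -= 4*R1 → (0, 0, 3)  (L[2][1] := 4)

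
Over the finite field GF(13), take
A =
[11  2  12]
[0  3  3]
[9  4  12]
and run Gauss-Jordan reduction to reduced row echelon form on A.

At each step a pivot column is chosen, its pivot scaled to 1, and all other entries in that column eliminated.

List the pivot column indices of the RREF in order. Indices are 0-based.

pivot columns: 0, 1, 2

pivot(0,0)=11: scale R0 → (1, 12, 7)
  clear (2,0): R2 −= (9)R0 → (0, 0, 1)
pivot(1,1)=3: scale R1 → (0, 1, 1)
  clear (0,1): R0 −= (12)R1 → (1, 0, 8)
pivot(2,2)=1: scale R2 → (0, 0, 1)
  clear (0,2): R0 −= (8)R2 → (1, 0, 0)
  clear (1,2): R1 −= (1)R2 → (0, 1, 0)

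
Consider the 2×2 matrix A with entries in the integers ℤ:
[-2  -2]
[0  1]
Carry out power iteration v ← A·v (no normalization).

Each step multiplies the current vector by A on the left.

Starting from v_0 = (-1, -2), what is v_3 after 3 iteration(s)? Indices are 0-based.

v_0 = (-1, -2).
v_1 = A·v_0 = (6, -2).
v_2 = A·v_1 = (-8, -2).
v_3 = A·v_2 = (20, -2).

v_3 = (20, -2)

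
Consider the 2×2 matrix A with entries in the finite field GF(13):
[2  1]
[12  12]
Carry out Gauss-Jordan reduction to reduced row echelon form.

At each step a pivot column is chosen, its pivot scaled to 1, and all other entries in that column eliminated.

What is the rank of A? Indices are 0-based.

[1] R0 /= 2  ⇒  (1, 7)
     R1 -= 12·R0  ⇒  (0, 6)
[2] R1 /= 6  ⇒  (0, 1)
     R0 -= 7·R1  ⇒  (1, 0)

rank = 2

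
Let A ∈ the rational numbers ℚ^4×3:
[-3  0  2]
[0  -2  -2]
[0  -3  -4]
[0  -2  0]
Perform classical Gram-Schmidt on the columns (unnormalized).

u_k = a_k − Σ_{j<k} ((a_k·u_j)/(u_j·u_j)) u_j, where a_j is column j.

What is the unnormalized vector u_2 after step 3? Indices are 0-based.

Step 1: u_0 = a_0 = (-3, 0, 0, 0).
Step 2: u_1 = a_1 − (0)·u_0 = (0, -2, -3, -2).
Step 3: u_2 = a_2 − (-2/3)·u_0 − (16/17)·u_1 = (0, -2/17, -20/17, 32/17).

u_2 = (0, -2/17, -20/17, 32/17)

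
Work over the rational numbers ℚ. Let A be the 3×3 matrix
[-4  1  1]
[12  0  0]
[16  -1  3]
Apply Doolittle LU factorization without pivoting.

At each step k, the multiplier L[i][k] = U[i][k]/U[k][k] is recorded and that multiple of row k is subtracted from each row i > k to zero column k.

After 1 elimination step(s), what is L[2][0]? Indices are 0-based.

[col 0] pivot -4
  R1 -= -3*R0 → (0, 3, 3)  (L[1][0] := -3)
  R2 -= -4*R0 → (0, 3, 7)  (L[2][0] := -4)

L[2][0] = -4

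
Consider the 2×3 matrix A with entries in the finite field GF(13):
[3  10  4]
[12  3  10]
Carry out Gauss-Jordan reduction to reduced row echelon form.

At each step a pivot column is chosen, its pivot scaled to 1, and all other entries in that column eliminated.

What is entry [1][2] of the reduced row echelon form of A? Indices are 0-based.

M[1][2] = 10

step 1: normalize row 0 (÷3) = (1, 12, 10)
  row 1: subtract 12×row0 = (0, 2, 7)
step 2: normalize row 1 (÷2) = (0, 1, 10)
  row 0: subtract 12×row1 = (1, 0, 7)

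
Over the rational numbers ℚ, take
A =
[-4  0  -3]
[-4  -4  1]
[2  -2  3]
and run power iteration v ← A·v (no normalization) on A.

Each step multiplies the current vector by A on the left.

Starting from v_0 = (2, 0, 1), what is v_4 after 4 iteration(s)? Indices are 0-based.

v_4 = (743, 2031, 309)

v_0 = (2, 0, 1).
v_1 = A·v_0 = (-11, -7, 7).
v_2 = A·v_1 = (23, 79, 13).
v_3 = A·v_2 = (-131, -395, -73).
v_4 = A·v_3 = (743, 2031, 309).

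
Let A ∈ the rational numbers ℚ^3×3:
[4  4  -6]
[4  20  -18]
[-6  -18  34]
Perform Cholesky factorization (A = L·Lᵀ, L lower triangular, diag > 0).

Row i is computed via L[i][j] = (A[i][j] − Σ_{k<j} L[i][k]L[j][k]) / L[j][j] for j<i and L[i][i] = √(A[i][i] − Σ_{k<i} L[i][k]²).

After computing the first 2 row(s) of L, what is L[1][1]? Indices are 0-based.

L[1][1] = 4

Step 1: L[0][0] = √(4) = 2.
  L[1][0] = (4) / L[0][0] = 2.
Step 2: L[1][1] = √(16) = 4.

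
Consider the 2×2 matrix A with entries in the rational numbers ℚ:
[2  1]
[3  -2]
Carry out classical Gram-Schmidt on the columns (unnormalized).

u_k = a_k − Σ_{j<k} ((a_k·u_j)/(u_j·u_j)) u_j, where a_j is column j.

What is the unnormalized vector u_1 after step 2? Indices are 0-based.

Step 1: u_0 = a_0 = (2, 3).
Step 2: u_1 = a_1 − (-4/13)·u_0 = (21/13, -14/13).

u_1 = (21/13, -14/13)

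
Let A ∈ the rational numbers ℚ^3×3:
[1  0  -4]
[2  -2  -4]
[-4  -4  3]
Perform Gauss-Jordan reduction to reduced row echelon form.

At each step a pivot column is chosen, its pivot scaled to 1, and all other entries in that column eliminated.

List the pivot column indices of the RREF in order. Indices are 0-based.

[1] R0 /= 1  ⇒  (1, 0, -4)
     R1 -= 2·R0  ⇒  (0, -2, 4)
     R2 -= -4·R0  ⇒  (0, -4, -13)
[2] R1 /= -2  ⇒  (0, 1, -2)
     R2 -= -4·R1  ⇒  (0, 0, -21)
[3] R2 /= -21  ⇒  (0, 0, 1)
     R0 -= -4·R2  ⇒  (1, 0, 0)
     R1 -= -2·R2  ⇒  (0, 1, 0)

pivot columns: 0, 1, 2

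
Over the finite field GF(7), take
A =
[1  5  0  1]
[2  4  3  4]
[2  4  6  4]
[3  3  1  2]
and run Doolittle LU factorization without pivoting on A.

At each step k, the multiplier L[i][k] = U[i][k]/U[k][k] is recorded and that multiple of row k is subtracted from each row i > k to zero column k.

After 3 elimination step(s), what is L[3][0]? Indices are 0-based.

L[3][0] = 3

k=0: U[0][0]=1
  eliminate (1,0): mult=2, new row 1: (0, 1, 3, 2); set L[1][0]=2
  eliminate (2,0): mult=2, new row 2: (0, 1, 6, 2); set L[2][0]=2
  eliminate (3,0): mult=3, new row 3: (0, 2, 1, 6); set L[3][0]=3
k=1: U[1][1]=1
  eliminate (2,1): mult=1, new row 2: (0, 0, 3, 0); set L[2][1]=1
  eliminate (3,1): mult=2, new row 3: (0, 0, 2, 2); set L[3][1]=2
k=2: U[2][2]=3
  eliminate (3,2): mult=3, new row 3: (0, 0, 0, 2); set L[3][2]=3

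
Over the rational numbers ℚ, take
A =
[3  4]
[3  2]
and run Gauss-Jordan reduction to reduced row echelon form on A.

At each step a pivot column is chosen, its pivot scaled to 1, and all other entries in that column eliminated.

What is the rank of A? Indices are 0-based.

step 1: normalize row 0 (÷3) = (1, 4/3)
  row 1: subtract 3×row0 = (0, -2)
step 2: normalize row 1 (÷-2) = (0, 1)
  row 0: subtract 4/3×row1 = (1, 0)

rank = 2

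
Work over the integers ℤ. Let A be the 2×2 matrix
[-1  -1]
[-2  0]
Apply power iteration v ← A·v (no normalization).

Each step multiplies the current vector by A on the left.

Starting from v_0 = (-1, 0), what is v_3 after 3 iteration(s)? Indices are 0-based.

v_0 = (-1, 0).
v_1 = A·v_0 = (1, 2).
v_2 = A·v_1 = (-3, -2).
v_3 = A·v_2 = (5, 6).

v_3 = (5, 6)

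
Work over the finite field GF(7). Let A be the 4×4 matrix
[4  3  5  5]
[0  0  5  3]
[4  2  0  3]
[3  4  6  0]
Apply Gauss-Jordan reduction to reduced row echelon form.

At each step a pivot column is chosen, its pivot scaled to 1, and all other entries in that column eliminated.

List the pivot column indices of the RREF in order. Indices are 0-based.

pivot columns: 0, 1, 2, 3

pivot(0,0)=4: scale R0 → (1, 6, 3, 3)
  clear (2,0): R2 −= (4)R0 → (0, 6, 2, 5)
  clear (3,0): R3 −= (3)R0 → (0, 0, 4, 5)
pivot(1,1): swap R1↔R2
pivot(1,1)=6: scale R1 → (0, 1, 5, 2)
  clear (0,1): R0 −= (6)R1 → (1, 0, 1, 5)
pivot(2,2)=5: scale R2 → (0, 0, 1, 2)
  clear (0,2): R0 −= (1)R2 → (1, 0, 0, 3)
  clear (1,2): R1 −= (5)R2 → (0, 1, 0, 6)
  clear (3,2): R3 −= (4)R2 → (0, 0, 0, 4)
pivot(3,3)=4: scale R3 → (0, 0, 0, 1)
  clear (0,3): R0 −= (3)R3 → (1, 0, 0, 0)
  clear (1,3): R1 −= (6)R3 → (0, 1, 0, 0)
  clear (2,3): R2 −= (2)R3 → (0, 0, 1, 0)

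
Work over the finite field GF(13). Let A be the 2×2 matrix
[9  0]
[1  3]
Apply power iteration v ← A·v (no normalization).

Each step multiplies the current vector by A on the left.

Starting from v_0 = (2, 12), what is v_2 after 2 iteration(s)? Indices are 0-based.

v_0 = (2, 12).
v_1 = A·v_0 = (5, 12).
v_2 = A·v_1 = (6, 2).

v_2 = (6, 2)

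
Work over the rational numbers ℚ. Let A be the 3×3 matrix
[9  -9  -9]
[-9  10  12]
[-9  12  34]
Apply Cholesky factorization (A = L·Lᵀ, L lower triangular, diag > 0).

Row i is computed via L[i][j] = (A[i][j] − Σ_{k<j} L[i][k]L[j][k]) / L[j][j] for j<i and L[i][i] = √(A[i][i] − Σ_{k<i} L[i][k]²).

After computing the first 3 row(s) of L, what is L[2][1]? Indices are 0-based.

L[2][1] = 3

Step 1: L[0][0] = √(9) = 3.
  L[1][0] = (-9) / L[0][0] = -3.
Step 2: L[1][1] = √(1) = 1.
  L[2][0] = (-9) / L[0][0] = -3.
  L[2][1] = (3) / L[1][1] = 3.
Step 3: L[2][2] = √(16) = 4.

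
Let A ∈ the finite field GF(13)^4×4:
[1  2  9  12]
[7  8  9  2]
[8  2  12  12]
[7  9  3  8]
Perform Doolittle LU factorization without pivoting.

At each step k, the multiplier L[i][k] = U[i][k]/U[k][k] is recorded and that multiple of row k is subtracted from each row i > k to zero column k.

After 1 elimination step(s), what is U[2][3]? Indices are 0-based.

U[2][3] = 7

k=0: U[0][0]=1
  eliminate (1,0): mult=7, new row 1: (0, 7, 11, 9); set L[1][0]=7
  eliminate (2,0): mult=8, new row 2: (0, 12, 5, 7); set L[2][0]=8
  eliminate (3,0): mult=7, new row 3: (0, 8, 5, 2); set L[3][0]=7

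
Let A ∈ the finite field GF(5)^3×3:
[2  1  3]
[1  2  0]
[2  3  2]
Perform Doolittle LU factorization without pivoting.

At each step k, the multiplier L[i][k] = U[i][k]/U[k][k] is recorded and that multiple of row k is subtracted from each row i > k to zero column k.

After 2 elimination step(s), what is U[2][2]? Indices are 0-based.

U[2][2] = 1

[col 0] pivot 2
  R1 -= 3*R0 → (0, 4, 1)  (L[1][0] := 3)
  R2 -= 1*R0 → (0, 2, 4)  (L[2][0] := 1)
[col 1] pivot 4
  R2 -= 3*R1 → (0, 0, 1)  (L[2][1] := 3)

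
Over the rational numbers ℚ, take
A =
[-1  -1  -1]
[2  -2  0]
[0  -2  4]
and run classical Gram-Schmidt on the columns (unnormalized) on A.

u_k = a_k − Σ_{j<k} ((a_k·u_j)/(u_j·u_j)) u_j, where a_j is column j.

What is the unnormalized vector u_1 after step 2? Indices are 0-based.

u_1 = (-8/5, -4/5, -2)

Step 1: u_0 = a_0 = (-1, 2, 0).
Step 2: u_1 = a_1 − (-3/5)·u_0 = (-8/5, -4/5, -2).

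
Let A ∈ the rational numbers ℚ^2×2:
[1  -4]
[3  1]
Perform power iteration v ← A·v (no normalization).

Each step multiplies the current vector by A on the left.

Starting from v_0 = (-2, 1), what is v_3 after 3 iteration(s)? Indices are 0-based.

v_3 = (106, 19)

v_0 = (-2, 1).
v_1 = A·v_0 = (-6, -5).
v_2 = A·v_1 = (14, -23).
v_3 = A·v_2 = (106, 19).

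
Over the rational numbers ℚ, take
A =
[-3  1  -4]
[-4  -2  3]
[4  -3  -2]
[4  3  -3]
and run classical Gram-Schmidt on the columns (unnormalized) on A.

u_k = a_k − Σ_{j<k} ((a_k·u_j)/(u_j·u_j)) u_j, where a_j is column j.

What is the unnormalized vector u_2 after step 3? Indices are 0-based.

Step 1: u_0 = a_0 = (-3, -4, 4, 4).
Step 2: u_1 = a_1 − (5/57)·u_0 = (24/19, -94/57, -191/57, 151/57).
Step 3: u_2 = a_2 − (-20/57)·u_0 − (-641/1286)·u_1 = (-2844/643, 498/643, -2915/1286, -355/1286).

u_2 = (-2844/643, 498/643, -2915/1286, -355/1286)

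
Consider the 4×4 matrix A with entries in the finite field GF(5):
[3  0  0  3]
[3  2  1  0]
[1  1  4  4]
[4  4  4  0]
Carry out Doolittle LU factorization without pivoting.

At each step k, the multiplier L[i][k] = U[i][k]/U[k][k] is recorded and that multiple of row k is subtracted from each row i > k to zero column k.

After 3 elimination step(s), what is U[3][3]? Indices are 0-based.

U[3][3] = 3

Step 1: pivot at (0,0) is 3.
  row1 ← row1 − (1)·row0  ⇒  L[1][0]=1, U row1=(0, 2, 1, 2)
  row2 ← row2 − (2)·row0  ⇒  L[2][0]=2, U row2=(0, 1, 4, 3)
  row3 ← row3 − (3)·row0  ⇒  L[3][0]=3, U row3=(0, 4, 4, 1)
Step 2: pivot at (1,1) is 2.
  row2 ← row2 − (3)·row1  ⇒  L[2][1]=3, U row2=(0, 0, 1, 2)
  row3 ← row3 − (2)·row1  ⇒  L[3][1]=2, U row3=(0, 0, 2, 2)
Step 3: pivot at (2,2) is 1.
  row3 ← row3 − (2)·row2  ⇒  L[3][2]=2, U row3=(0, 0, 0, 3)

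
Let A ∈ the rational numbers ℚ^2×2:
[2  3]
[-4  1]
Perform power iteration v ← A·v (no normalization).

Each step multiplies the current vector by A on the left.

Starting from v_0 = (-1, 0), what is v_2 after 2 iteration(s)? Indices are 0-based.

v_2 = (8, 12)

v_0 = (-1, 0).
v_1 = A·v_0 = (-2, 4).
v_2 = A·v_1 = (8, 12).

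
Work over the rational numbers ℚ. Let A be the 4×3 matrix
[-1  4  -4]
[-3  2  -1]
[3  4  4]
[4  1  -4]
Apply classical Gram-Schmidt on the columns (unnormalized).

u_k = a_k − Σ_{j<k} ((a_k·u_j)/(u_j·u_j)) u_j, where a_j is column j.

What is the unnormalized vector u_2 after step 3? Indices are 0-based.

u_2 = (-3977/1259, -362/1259, 5507/1259, -5396/1259)

Step 1: u_0 = a_0 = (-1, -3, 3, 4).
Step 2: u_1 = a_1 − (6/35)·u_0 = (146/35, 88/35, 122/35, 11/35).
Step 3: u_2 = a_2 − (3/35)·u_0 − (-228/1259)·u_1 = (-3977/1259, -362/1259, 5507/1259, -5396/1259).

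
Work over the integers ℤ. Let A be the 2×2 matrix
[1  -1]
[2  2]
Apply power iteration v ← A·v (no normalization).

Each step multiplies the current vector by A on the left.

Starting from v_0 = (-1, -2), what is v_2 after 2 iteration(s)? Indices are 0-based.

v_0 = (-1, -2).
v_1 = A·v_0 = (1, -6).
v_2 = A·v_1 = (7, -10).

v_2 = (7, -10)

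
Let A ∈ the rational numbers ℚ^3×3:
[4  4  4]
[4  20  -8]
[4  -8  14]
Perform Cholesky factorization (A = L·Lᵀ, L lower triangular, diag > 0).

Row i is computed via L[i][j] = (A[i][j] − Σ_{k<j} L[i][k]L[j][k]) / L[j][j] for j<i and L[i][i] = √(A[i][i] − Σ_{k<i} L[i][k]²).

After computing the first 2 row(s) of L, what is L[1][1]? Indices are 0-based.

L[1][1] = 4

Step 1: L[0][0] = √(4) = 2.
  L[1][0] = (4) / L[0][0] = 2.
Step 2: L[1][1] = √(16) = 4.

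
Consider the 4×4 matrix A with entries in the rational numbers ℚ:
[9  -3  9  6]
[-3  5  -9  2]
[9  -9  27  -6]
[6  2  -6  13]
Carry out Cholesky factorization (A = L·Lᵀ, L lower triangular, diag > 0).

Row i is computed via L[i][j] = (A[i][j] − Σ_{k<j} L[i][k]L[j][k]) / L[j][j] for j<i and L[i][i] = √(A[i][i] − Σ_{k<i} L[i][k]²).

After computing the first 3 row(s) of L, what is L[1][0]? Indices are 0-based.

L[1][0] = -1

Step 1: L[0][0] = √(9) = 3.
  L[1][0] = (-3) / L[0][0] = -1.
Step 2: L[1][1] = √(4) = 2.
  L[2][0] = (9) / L[0][0] = 3.
  L[2][1] = (-6) / L[1][1] = -3.
Step 3: L[2][2] = √(9) = 3.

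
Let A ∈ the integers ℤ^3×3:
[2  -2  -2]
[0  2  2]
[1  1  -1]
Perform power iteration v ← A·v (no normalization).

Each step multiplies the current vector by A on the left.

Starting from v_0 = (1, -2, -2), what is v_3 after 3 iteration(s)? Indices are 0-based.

v_0 = (1, -2, -2).
v_1 = A·v_0 = (10, -8, 1).
v_2 = A·v_1 = (34, -14, 1).
v_3 = A·v_2 = (94, -26, 19).

v_3 = (94, -26, 19)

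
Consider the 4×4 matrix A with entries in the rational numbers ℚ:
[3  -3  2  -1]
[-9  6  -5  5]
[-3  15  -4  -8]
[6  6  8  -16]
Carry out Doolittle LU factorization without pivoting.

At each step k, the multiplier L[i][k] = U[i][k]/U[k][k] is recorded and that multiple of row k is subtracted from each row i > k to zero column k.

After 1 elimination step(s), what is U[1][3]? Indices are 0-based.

U[1][3] = 2

Step 1: pivot at (0,0) is 3.
  row1 ← row1 − (-3)·row0  ⇒  L[1][0]=-3, U row1=(0, -3, 1, 2)
  row2 ← row2 − (-1)·row0  ⇒  L[2][0]=-1, U row2=(0, 12, -2, -9)
  row3 ← row3 − (2)·row0  ⇒  L[3][0]=2, U row3=(0, 12, 4, -14)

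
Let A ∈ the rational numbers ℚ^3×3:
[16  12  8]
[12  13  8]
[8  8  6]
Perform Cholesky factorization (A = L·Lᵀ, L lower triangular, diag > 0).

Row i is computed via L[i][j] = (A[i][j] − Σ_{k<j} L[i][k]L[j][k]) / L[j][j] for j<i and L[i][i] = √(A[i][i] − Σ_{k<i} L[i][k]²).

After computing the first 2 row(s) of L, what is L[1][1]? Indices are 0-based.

L[1][1] = 2

Step 1: L[0][0] = √(16) = 4.
  L[1][0] = (12) / L[0][0] = 3.
Step 2: L[1][1] = √(4) = 2.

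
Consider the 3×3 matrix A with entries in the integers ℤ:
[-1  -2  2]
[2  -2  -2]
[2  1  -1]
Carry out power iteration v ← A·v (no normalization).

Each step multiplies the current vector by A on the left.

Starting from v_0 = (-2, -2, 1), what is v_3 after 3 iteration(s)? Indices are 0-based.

v_3 = (-8, -146, -23)

v_0 = (-2, -2, 1).
v_1 = A·v_0 = (8, -2, -7).
v_2 = A·v_1 = (-18, 34, 21).
v_3 = A·v_2 = (-8, -146, -23).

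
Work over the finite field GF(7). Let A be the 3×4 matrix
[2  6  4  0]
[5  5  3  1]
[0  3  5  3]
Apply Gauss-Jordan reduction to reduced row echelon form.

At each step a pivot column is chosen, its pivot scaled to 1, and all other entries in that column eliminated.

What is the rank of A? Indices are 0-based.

rank = 3

pivot(0,0)=2: scale R0 → (1, 3, 2, 0)
  clear (1,0): R1 −= (5)R0 → (0, 4, 0, 1)
pivot(1,1)=4: scale R1 → (0, 1, 0, 2)
  clear (0,1): R0 −= (3)R1 → (1, 0, 2, 1)
  clear (2,1): R2 −= (3)R1 → (0, 0, 5, 4)
pivot(2,2)=5: scale R2 → (0, 0, 1, 5)
  clear (0,2): R0 −= (2)R2 → (1, 0, 0, 5)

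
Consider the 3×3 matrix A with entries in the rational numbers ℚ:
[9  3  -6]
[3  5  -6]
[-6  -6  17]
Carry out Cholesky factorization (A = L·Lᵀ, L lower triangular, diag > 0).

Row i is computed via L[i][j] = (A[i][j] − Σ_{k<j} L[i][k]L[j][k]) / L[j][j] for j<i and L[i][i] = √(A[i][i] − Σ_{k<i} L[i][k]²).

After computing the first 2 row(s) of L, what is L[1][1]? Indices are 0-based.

Step 1: L[0][0] = √(9) = 3.
  L[1][0] = (3) / L[0][0] = 1.
Step 2: L[1][1] = √(4) = 2.

L[1][1] = 2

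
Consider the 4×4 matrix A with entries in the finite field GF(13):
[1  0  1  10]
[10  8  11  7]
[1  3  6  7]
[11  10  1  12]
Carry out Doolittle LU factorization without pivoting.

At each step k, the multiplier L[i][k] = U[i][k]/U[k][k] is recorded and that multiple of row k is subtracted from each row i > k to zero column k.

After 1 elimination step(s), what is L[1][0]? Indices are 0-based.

L[1][0] = 10

[col 0] pivot 1
  R1 -= 10*R0 → (0, 8, 1, 11)  (L[1][0] := 10)
  R2 -= 1*R0 → (0, 3, 5, 10)  (L[2][0] := 1)
  R3 -= 11*R0 → (0, 10, 3, 6)  (L[3][0] := 11)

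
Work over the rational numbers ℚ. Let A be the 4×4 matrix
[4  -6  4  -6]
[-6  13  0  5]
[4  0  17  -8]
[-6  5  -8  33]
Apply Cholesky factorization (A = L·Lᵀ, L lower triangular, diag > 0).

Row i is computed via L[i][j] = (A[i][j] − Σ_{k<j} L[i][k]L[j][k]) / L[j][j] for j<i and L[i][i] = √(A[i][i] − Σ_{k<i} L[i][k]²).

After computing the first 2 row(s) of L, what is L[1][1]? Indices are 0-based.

L[1][1] = 2

Step 1: L[0][0] = √(4) = 2.
  L[1][0] = (-6) / L[0][0] = -3.
Step 2: L[1][1] = √(4) = 2.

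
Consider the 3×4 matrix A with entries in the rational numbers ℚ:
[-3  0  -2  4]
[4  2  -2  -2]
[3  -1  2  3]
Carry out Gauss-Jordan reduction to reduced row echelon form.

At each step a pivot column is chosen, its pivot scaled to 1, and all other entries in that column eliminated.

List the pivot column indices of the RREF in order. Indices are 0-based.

pivot columns: 0, 1, 2

pivot(0,0)=-3: scale R0 → (1, 0, 2/3, -4/3)
  clear (1,0): R1 −= (4)R0 → (0, 2, -14/3, 10/3)
  clear (2,0): R2 −= (3)R0 → (0, -1, 0, 7)
pivot(1,1)=2: scale R1 → (0, 1, -7/3, 5/3)
  clear (2,1): R2 −= (-1)R1 → (0, 0, -7/3, 26/3)
pivot(2,2)=-7/3: scale R2 → (0, 0, 1, -26/7)
  clear (0,2): R0 −= (2/3)R2 → (1, 0, 0, 8/7)
  clear (1,2): R1 −= (-7/3)R2 → (0, 1, 0, -7)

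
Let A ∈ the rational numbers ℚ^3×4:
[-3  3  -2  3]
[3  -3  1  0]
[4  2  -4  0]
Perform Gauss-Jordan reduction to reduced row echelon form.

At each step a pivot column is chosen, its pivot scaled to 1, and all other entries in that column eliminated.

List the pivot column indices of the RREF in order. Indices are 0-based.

pivot columns: 0, 1, 2

[1] R0 /= -3  ⇒  (1, -1, 2/3, -1)
     R1 -= 3·R0  ⇒  (0, 0, -1, 3)
     R2 -= 4·R0  ⇒  (0, 6, -20/3, 4)
[2] R1 <-> R2
[2] R1 /= 6  ⇒  (0, 1, -10/9, 2/3)
     R0 -= -1·R1  ⇒  (1, 0, -4/9, -1/3)
[3] R2 /= -1  ⇒  (0, 0, 1, -3)
     R0 -= -4/9·R2  ⇒  (1, 0, 0, -5/3)
     R1 -= -10/9·R2  ⇒  (0, 1, 0, -8/3)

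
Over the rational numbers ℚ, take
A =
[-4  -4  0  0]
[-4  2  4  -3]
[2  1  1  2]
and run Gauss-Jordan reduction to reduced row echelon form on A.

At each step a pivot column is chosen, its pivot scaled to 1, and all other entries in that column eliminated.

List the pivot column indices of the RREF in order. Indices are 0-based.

[1] R0 /= -4  ⇒  (1, 1, 0, 0)
     R1 -= -4·R0  ⇒  (0, 6, 4, -3)
     R2 -= 2·R0  ⇒  (0, -1, 1, 2)
[2] R1 /= 6  ⇒  (0, 1, 2/3, -1/2)
     R0 -= 1·R1  ⇒  (1, 0, -2/3, 1/2)
     R2 -= -1·R1  ⇒  (0, 0, 5/3, 3/2)
[3] R2 /= 5/3  ⇒  (0, 0, 1, 9/10)
     R0 -= -2/3·R2  ⇒  (1, 0, 0, 11/10)
     R1 -= 2/3·R2  ⇒  (0, 1, 0, -11/10)

pivot columns: 0, 1, 2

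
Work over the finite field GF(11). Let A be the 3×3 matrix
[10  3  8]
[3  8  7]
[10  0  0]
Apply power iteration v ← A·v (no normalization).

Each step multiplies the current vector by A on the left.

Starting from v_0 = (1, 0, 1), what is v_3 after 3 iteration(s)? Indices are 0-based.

v_3 = (2, 0, 7)

v_0 = (1, 0, 1).
v_1 = A·v_0 = (7, 10, 10).
v_2 = A·v_1 = (4, 6, 4).
v_3 = A·v_2 = (2, 0, 7).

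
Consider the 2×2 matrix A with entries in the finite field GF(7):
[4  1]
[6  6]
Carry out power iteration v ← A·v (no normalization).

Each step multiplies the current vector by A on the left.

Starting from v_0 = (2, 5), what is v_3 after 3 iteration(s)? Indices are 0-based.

v_3 = (6, 3)

v_0 = (2, 5).
v_1 = A·v_0 = (6, 0).
v_2 = A·v_1 = (3, 1).
v_3 = A·v_2 = (6, 3).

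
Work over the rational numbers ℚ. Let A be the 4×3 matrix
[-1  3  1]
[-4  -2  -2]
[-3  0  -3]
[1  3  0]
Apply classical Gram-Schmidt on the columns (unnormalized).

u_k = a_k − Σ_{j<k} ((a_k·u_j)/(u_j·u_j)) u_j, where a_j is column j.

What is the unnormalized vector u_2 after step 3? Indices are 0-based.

Step 1: u_0 = a_0 = (-1, -4, -3, 1).
Step 2: u_1 = a_1 − (8/27)·u_0 = (89/27, -22/27, 8/9, 73/27).
Step 3: u_2 = a_2 − (16/27)·u_0 − (61/530)·u_1 = (643/530, 123/265, -351/265, -479/530).

u_2 = (643/530, 123/265, -351/265, -479/530)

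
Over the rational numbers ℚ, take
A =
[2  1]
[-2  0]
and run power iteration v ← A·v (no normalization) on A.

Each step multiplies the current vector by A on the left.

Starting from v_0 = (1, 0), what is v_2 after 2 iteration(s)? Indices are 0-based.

v_2 = (2, -4)

v_0 = (1, 0).
v_1 = A·v_0 = (2, -2).
v_2 = A·v_1 = (2, -4).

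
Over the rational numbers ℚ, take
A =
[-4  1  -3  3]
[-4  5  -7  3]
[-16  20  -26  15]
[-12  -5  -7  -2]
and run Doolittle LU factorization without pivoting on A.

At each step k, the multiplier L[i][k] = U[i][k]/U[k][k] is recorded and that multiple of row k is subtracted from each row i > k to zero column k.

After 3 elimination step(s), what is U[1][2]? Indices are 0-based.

[col 0] pivot -4
  R1 -= 1*R0 → (0, 4, -4, 0)  (L[1][0] := 1)
  R2 -= 4*R0 → (0, 16, -14, 3)  (L[2][0] := 4)
  R3 -= 3*R0 → (0, -8, 2, -11)  (L[3][0] := 3)
[col 1] pivot 4
  R2 -= 4*R1 → (0, 0, 2, 3)  (L[2][1] := 4)
  R3 -= -2*R1 → (0, 0, -6, -11)  (L[3][1] := -2)
[col 2] pivot 2
  R3 -= -3*R2 → (0, 0, 0, -2)  (L[3][2] := -3)

U[1][2] = -4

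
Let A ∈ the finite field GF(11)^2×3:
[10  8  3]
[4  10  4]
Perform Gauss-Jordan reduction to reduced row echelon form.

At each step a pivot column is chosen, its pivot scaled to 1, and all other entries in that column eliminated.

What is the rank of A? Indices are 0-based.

pivot(0,0)=10: scale R0 → (1, 3, 8)
  clear (1,0): R1 −= (4)R0 → (0, 9, 5)
pivot(1,1)=9: scale R1 → (0, 1, 3)
  clear (0,1): R0 −= (3)R1 → (1, 0, 10)

rank = 2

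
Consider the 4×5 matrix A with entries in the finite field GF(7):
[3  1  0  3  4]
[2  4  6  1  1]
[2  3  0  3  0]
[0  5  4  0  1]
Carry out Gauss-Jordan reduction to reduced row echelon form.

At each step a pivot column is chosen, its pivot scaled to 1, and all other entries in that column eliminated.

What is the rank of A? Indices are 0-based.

[1] R0 /= 3  ⇒  (1, 5, 0, 1, 6)
     R1 -= 2·R0  ⇒  (0, 1, 6, 6, 3)
     R2 -= 2·R0  ⇒  (0, 0, 0, 1, 2)
[2] R1 /= 1  ⇒  (0, 1, 6, 6, 3)
     R0 -= 5·R1  ⇒  (1, 0, 5, 6, 5)
     R3 -= 5·R1  ⇒  (0, 0, 2, 5, 0)
[3] R2 <-> R3
[3] R2 /= 2  ⇒  (0, 0, 1, 6, 0)
     R0 -= 5·R2  ⇒  (1, 0, 0, 4, 5)
     R1 -= 6·R2  ⇒  (0, 1, 0, 5, 3)
[4] R3 /= 1  ⇒  (0, 0, 0, 1, 2)
     R0 -= 4·R3  ⇒  (1, 0, 0, 0, 4)
     R1 -= 5·R3  ⇒  (0, 1, 0, 0, 0)
     R2 -= 6·R3  ⇒  (0, 0, 1, 0, 2)

rank = 4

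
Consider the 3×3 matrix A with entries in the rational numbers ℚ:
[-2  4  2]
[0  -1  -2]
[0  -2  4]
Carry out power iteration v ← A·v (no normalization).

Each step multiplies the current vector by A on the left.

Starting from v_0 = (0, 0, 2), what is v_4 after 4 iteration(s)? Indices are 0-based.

v_0 = (0, 0, 2).
v_1 = A·v_0 = (4, -4, 8).
v_2 = A·v_1 = (-8, -12, 40).
v_3 = A·v_2 = (48, -68, 184).
v_4 = A·v_3 = (0, -300, 872).

v_4 = (0, -300, 872)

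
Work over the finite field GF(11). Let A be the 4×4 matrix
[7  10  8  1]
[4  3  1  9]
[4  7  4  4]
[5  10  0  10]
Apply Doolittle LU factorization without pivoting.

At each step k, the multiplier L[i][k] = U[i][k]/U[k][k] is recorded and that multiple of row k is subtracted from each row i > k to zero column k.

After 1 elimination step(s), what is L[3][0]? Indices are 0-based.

L[3][0] = 7

[col 0] pivot 7
  R1 -= 10*R0 → (0, 2, 9, 10)  (L[1][0] := 10)
  R2 -= 10*R0 → (0, 6, 1, 5)  (L[2][0] := 10)
  R3 -= 7*R0 → (0, 6, 10, 3)  (L[3][0] := 7)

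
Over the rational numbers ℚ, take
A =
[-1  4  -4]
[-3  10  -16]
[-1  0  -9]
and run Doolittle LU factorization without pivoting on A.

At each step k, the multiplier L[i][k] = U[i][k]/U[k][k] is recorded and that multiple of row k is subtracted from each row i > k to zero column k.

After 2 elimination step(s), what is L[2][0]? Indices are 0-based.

L[2][0] = 1

[col 0] pivot -1
  R1 -= 3*R0 → (0, -2, -4)  (L[1][0] := 3)
  R2 -= 1*R0 → (0, -4, -5)  (L[2][0] := 1)
[col 1] pivot -2
  R2 -= 2*R1 → (0, 0, 3)  (L[2][1] := 2)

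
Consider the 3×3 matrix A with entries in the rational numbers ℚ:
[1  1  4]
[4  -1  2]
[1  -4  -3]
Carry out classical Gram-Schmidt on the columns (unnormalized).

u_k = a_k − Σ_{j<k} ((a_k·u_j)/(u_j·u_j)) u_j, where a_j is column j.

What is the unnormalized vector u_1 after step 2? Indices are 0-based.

Step 1: u_0 = a_0 = (1, 4, 1).
Step 2: u_1 = a_1 − (-7/18)·u_0 = (25/18, 5/9, -65/18).

u_1 = (25/18, 5/9, -65/18)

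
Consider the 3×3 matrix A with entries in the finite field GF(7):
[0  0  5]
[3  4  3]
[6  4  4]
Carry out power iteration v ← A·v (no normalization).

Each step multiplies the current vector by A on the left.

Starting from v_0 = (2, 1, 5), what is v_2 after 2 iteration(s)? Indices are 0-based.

v_0 = (2, 1, 5).
v_1 = A·v_0 = (4, 4, 1).
v_2 = A·v_1 = (5, 3, 2).

v_2 = (5, 3, 2)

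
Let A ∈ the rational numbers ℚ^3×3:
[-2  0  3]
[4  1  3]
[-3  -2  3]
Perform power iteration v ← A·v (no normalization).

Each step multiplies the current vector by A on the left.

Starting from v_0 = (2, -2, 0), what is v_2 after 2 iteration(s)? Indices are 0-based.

v_2 = (2, -16, -6)

v_0 = (2, -2, 0).
v_1 = A·v_0 = (-4, 6, -2).
v_2 = A·v_1 = (2, -16, -6).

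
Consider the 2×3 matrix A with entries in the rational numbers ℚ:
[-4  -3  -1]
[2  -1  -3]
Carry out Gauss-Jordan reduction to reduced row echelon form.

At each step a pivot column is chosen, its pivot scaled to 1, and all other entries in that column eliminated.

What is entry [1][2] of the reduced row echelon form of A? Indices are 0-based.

M[1][2] = 7/5

pivot(0,0)=-4: scale R0 → (1, 3/4, 1/4)
  clear (1,0): R1 −= (2)R0 → (0, -5/2, -7/2)
pivot(1,1)=-5/2: scale R1 → (0, 1, 7/5)
  clear (0,1): R0 −= (3/4)R1 → (1, 0, -4/5)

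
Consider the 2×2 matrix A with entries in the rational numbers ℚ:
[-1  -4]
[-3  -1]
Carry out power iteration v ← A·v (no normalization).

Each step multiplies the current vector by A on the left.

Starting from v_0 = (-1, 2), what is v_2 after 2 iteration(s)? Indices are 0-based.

v_0 = (-1, 2).
v_1 = A·v_0 = (-7, 1).
v_2 = A·v_1 = (3, 20).

v_2 = (3, 20)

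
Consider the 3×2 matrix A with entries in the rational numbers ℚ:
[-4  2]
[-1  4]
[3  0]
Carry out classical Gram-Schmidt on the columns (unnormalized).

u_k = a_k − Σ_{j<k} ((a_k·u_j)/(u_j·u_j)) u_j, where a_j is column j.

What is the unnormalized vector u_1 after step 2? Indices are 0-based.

Step 1: u_0 = a_0 = (-4, -1, 3).
Step 2: u_1 = a_1 − (-6/13)·u_0 = (2/13, 46/13, 18/13).

u_1 = (2/13, 46/13, 18/13)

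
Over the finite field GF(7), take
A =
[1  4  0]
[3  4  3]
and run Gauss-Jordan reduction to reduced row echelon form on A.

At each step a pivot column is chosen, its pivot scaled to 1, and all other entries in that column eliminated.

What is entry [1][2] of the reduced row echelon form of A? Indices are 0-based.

M[1][2] = 4

step 1: normalize row 0 (÷1) = (1, 4, 0)
  row 1: subtract 3×row0 = (0, 6, 3)
step 2: normalize row 1 (÷6) = (0, 1, 4)
  row 0: subtract 4×row1 = (1, 0, 5)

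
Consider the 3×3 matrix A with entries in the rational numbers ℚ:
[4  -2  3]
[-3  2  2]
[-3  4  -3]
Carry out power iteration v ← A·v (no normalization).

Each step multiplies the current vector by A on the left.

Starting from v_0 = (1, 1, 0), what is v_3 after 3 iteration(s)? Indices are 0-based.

v_3 = (25, -77, -24)

v_0 = (1, 1, 0).
v_1 = A·v_0 = (2, -1, 1).
v_2 = A·v_1 = (13, -6, -13).
v_3 = A·v_2 = (25, -77, -24).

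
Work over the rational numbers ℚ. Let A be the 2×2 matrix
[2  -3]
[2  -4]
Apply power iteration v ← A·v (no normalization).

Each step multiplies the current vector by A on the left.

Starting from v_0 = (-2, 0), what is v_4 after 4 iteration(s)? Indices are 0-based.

v_0 = (-2, 0).
v_1 = A·v_0 = (-4, -4).
v_2 = A·v_1 = (4, 8).
v_3 = A·v_2 = (-16, -24).
v_4 = A·v_3 = (40, 64).

v_4 = (40, 64)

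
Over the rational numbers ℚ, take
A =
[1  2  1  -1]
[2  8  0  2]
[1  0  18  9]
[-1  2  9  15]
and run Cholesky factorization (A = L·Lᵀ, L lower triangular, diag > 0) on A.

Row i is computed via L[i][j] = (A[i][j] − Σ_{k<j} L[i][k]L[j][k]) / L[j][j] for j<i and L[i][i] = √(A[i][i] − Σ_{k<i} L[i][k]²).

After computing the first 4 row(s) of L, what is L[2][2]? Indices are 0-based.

L[2][2] = 4

Step 1: L[0][0] = √(1) = 1.
  L[1][0] = (2) / L[0][0] = 2.
Step 2: L[1][1] = √(4) = 2.
  L[2][0] = (1) / L[0][0] = 1.
  L[2][1] = (-2) / L[1][1] = -1.
Step 3: L[2][2] = √(16) = 4.
  L[3][0] = (-1) / L[0][0] = -1.
  L[3][1] = (4) / L[1][1] = 2.
  L[3][2] = (12) / L[2][2] = 3.
Step 4: L[3][3] = √(1) = 1.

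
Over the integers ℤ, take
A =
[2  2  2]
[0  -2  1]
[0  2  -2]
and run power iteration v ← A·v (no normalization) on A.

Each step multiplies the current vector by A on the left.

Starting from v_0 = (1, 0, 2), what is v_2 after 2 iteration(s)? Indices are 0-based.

v_2 = (8, -8, 12)

v_0 = (1, 0, 2).
v_1 = A·v_0 = (6, 2, -4).
v_2 = A·v_1 = (8, -8, 12).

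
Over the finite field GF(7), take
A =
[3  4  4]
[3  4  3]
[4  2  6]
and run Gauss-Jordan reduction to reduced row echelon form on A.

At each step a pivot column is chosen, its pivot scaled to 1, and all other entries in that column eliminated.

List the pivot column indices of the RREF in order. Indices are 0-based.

pivot columns: 0, 1, 2

step 1: normalize row 0 (÷3) = (1, 6, 6)
  row 1: subtract 3×row0 = (0, 0, 6)
  row 2: subtract 4×row0 = (0, 6, 3)
step 2: exchange rows 1,2
step 2: normalize row 1 (÷6) = (0, 1, 4)
  row 0: subtract 6×row1 = (1, 0, 3)
step 3: normalize row 2 (÷6) = (0, 0, 1)
  row 0: subtract 3×row2 = (1, 0, 0)
  row 1: subtract 4×row2 = (0, 1, 0)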